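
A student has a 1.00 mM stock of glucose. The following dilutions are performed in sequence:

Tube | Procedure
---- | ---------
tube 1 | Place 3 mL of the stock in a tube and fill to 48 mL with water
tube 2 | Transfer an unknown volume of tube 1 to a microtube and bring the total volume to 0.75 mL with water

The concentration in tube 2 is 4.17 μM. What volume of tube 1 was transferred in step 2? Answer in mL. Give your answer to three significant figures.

0.0500 mL

Step 1: 3 mL brought to 48 mL → factor 48/3 = 16
Step 2: v brought to 0.75 mL → factor = 0.75 mL/v
Product of known-step factors = 16
Overall factor = 1.00 mM / (4.17 μM) = 239.81
Step-2 factor = 239.81 / 16 = 14.988
v = 0.75 mL / 14.988 = 0.0500 mL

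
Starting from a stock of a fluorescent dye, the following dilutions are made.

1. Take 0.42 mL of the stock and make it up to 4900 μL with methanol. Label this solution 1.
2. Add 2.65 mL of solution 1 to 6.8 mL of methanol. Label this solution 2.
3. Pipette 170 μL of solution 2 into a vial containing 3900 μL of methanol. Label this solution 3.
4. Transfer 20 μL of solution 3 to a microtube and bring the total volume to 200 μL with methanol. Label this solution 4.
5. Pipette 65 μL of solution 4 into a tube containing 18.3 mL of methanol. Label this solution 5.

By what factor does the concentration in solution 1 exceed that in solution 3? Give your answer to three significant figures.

85.4

Step 1: 0.42 mL brought to 4900 μL → factor 4.9/0.42 = 11.667
Step 2: 2.65 mL + 6.8 mL = 9.45 mL total → factor 9.45/2.65 = 3.566
Step 3: 170 μL + 3900 μL = 4070 μL total → factor 4070/170 = 23.941
Dilution factor to solution 1 = 11.667; to solution 3 = 996.04
[solution 1]/[solution 3] = (factor to solution 3)/(factor to solution 1) = 996.04/11.667 = 85.4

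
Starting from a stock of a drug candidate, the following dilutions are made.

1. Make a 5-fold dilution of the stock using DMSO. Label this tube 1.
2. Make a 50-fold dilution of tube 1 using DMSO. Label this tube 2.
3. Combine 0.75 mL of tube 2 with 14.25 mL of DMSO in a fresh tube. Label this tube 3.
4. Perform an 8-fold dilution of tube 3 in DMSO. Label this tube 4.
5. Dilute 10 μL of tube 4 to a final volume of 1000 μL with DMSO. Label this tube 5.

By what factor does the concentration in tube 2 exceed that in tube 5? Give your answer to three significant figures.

1.60 × 10^4

Step 1: 5-fold → factor 5
Step 2: 50-fold → factor 50
Step 3: 0.75 mL + 14.25 mL = 15 mL total → factor 15/0.75 = 20
Step 4: 8-fold → factor 8
Step 5: 10 μL brought to 1000 μL → factor 1000/10 = 100
Dilution factor to tube 2 = 250; to tube 5 = 4 × 10^6
[tube 2]/[tube 5] = (factor to tube 5)/(factor to tube 2) = 4 × 10^6/250 = 1.60 × 10^4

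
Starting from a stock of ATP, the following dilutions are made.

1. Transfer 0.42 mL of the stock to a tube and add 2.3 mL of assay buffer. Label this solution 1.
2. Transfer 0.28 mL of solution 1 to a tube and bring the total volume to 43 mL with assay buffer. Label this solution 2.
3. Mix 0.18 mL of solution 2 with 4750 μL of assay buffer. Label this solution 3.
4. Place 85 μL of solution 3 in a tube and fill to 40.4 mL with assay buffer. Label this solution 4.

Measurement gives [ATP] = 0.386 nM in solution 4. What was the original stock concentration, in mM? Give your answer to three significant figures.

5.00 mM

Step 1: 0.42 mL + 2.3 mL = 2.72 mL total → factor 2.72/0.42 = 6.4762
Step 2: 0.28 mL brought to 43 mL → factor 43/0.28 = 153.57
Step 3: 0.18 mL + 4750 μL = 4.93 mL total → factor 4.93/0.18 = 27.389
Step 4: 85 μL brought to 40.4 mL → factor 40400/85 = 475.29
Overall dilution factor = 6.4762 × 153.57 × 27.389 × 475.29 = 1.2947 × 10^7
Stock = 0.386 nM × 1.2947 × 10^7 = 4.998 × 10^6 nM = 5.00 mM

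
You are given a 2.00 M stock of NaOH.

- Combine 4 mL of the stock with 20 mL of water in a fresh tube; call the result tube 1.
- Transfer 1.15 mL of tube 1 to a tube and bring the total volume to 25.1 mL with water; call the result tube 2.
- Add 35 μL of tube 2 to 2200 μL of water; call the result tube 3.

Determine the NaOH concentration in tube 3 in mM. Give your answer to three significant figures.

0.239 mM

Step 1: 4 mL + 20 mL = 24 mL total → factor 24/4 = 6
Step 2: 1.15 mL brought to 25.1 mL → factor 25.1/1.15 = 21.826
Step 3: 35 μL + 2200 μL = 2235 μL total → factor 2235/35 = 63.857
Overall dilution factor = 6 × 21.826 × 63.857 = 8362.5
Final = 2.00 M / 8362.5 = 0.0002392 M = 0.239 mM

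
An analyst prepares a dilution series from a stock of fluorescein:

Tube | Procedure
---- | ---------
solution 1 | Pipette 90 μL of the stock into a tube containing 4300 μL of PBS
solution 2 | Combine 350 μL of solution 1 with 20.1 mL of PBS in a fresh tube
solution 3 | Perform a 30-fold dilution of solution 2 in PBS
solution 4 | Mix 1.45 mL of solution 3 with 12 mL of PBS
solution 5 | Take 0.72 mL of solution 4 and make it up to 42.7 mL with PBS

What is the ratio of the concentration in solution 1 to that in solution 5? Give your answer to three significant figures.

9.64 × 10^5

Step 1: 90 μL + 4300 μL = 4390 μL total → factor 4390/90 = 48.778
Step 2: 350 μL + 20.1 mL = 20450 μL total → factor 20450/350 = 58.429
Step 3: 30-fold → factor 30
Step 4: 1.45 mL + 12 mL = 13.45 mL total → factor 13.45/1.45 = 9.2759
Step 5: 0.72 mL brought to 42.7 mL → factor 42.7/0.72 = 59.306
Dilution factor to solution 1 = 48.778; to solution 5 = 4.7035 × 10^7
[solution 1]/[solution 5] = (factor to solution 5)/(factor to solution 1) = 4.7035 × 10^7/48.778 = 9.64 × 10^5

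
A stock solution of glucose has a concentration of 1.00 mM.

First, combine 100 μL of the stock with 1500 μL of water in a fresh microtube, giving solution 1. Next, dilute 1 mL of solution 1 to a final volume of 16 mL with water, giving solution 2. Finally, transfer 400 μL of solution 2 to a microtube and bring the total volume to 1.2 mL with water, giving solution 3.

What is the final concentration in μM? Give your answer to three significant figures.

1.30 μM

Step 1: 100 μL + 1500 μL = 1600 μL total → factor 1600/100 = 16
Step 2: 1 mL brought to 16 mL → factor 16/1 = 16
Step 3: 400 μL brought to 1.2 mL → factor 1200/400 = 3
Overall dilution factor = 16 × 16 × 3 = 768
Final = 1.00 mM / 768 = 0.001302 mM = 1.30 μM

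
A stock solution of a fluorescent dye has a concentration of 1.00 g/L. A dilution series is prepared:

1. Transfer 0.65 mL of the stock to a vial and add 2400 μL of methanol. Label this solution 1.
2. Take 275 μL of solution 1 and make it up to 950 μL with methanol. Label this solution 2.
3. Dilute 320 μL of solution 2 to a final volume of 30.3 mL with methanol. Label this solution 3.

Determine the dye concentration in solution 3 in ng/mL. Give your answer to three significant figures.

Step 1: 0.65 mL + 2400 μL = 3.05 mL total → factor 3.05/0.65 = 4.6923
Step 2: 275 μL brought to 950 μL → factor 950/275 = 3.4545
Step 3: 320 μL brought to 30.3 mL → factor 30300/320 = 94.688
Overall dilution factor = 4.6923 × 3.4545 × 94.688 = 1534.9
Final = 1.00 g/L / 1534.9 = 0.0006515 g/L = 652 ng/mL

652 ng/mL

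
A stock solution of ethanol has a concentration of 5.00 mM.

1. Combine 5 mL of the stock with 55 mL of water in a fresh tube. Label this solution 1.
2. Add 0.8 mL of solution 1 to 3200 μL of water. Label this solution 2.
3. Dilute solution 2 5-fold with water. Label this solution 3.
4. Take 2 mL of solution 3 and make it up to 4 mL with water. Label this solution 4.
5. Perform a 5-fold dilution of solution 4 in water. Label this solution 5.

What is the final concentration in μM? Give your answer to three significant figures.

1.67 μM

Step 1: 5 mL + 55 mL = 60 mL total → factor 60/5 = 12
Step 2: 0.8 mL + 3200 μL = 4 mL total → factor 4/0.8 = 5
Step 3: 5-fold → factor 5
Step 4: 2 mL brought to 4 mL → factor 4/2 = 2
Step 5: 5-fold → factor 5
Overall dilution factor = 12 × 5 × 5 × 2 × 5 = 3000
Final = 5.00 mM / 3000 = 0.001667 mM = 1.67 μM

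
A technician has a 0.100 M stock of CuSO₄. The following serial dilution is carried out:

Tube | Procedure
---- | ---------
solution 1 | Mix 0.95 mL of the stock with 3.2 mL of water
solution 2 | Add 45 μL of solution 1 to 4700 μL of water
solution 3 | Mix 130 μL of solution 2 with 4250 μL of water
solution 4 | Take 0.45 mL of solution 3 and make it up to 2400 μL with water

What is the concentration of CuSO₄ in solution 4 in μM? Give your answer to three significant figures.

1.21 μM

Step 1: 0.95 mL + 3.2 mL = 4.15 mL total → factor 4.15/0.95 = 4.3684
Step 2: 45 μL + 4700 μL = 4745 μL total → factor 4745/45 = 105.44
Step 3: 130 μL + 4250 μL = 4380 μL total → factor 4380/130 = 33.692
Step 4: 0.45 mL brought to 2400 μL → factor 2.4/0.45 = 5.3333
Overall dilution factor = 4.3684 × 105.44 × 33.692 × 5.3333 = 82771
Final = 0.100 M / 82771 = 1.208 × 10^-6 M = 1.21 μM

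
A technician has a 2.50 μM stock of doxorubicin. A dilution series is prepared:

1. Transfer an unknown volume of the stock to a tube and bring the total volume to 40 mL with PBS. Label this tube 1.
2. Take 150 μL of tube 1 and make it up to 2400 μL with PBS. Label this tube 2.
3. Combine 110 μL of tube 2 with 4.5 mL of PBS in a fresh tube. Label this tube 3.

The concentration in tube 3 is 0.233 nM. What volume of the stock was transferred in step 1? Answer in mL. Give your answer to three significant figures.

Step 1: v brought to 40 mL → factor = 40 mL/v
Step 2: 150 μL brought to 2400 μL → factor 2400/150 = 16
Step 3: 110 μL + 4.5 mL = 4610 μL total → factor 4610/110 = 41.909
Product of known-step factors = 670.55
Overall factor = 2.50 μM / (0.233 nM) = 10730
Step-1 factor = 10730 / 670.55 = 16.001
v = 40 mL / 16.001 = 2.50 mL

2.50 mL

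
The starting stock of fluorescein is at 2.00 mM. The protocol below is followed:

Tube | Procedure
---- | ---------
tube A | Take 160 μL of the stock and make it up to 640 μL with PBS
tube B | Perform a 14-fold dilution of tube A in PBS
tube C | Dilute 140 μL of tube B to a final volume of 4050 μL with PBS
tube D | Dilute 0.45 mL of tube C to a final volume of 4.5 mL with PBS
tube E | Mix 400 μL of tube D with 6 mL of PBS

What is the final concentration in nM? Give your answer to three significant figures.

Step 1: 160 μL brought to 640 μL → factor 640/160 = 4
Step 2: 14-fold → factor 14
Step 3: 140 μL brought to 4050 μL → factor 4050/140 = 28.929
Step 4: 0.45 mL brought to 4.5 mL → factor 4.5/0.45 = 10
Step 5: 400 μL + 6 mL = 6400 μL total → factor 6400/400 = 16
Overall dilution factor = 4 × 14 × 28.929 × 10 × 16 = 2.592 × 10^5
Final = 2.00 mM / 2.592 × 10^5 = 7.716 × 10^-6 mM = 7.72 nM

7.72 nM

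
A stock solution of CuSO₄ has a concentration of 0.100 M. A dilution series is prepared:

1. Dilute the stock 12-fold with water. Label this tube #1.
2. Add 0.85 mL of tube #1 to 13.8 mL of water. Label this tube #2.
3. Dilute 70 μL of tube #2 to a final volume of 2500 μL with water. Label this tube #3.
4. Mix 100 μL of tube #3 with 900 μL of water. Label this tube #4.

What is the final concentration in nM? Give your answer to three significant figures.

Step 1: 12-fold → factor 12
Step 2: 0.85 mL + 13.8 mL = 14.65 mL total → factor 14.65/0.85 = 17.235
Step 3: 70 μL brought to 2500 μL → factor 2500/70 = 35.714
Step 4: 100 μL + 900 μL = 1000 μL total → factor 1000/100 = 10
Overall dilution factor = 12 × 17.235 × 35.714 × 10 = 73866
Final = 0.100 M / 73866 = 1.354 × 10^-6 M = 1.35 × 10^3 nM

1.35 × 10^3 nM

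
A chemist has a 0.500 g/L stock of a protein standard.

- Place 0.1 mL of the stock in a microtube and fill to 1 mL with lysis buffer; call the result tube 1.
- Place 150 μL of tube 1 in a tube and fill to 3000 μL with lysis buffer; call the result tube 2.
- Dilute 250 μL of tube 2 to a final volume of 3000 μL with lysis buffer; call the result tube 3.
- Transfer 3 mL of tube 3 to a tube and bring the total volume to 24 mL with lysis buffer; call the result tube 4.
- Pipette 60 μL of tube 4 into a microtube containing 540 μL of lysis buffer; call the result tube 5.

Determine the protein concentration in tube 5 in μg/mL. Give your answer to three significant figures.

Step 1: 0.1 mL brought to 1 mL → factor 1/0.1 = 10
Step 2: 150 μL brought to 3000 μL → factor 3000/150 = 20
Step 3: 250 μL brought to 3000 μL → factor 3000/250 = 12
Step 4: 3 mL brought to 24 mL → factor 24/3 = 8
Step 5: 60 μL + 540 μL = 600 μL total → factor 600/60 = 10
Overall dilution factor = 10 × 20 × 12 × 8 × 10 = 1.92 × 10^5
Final = 0.500 g/L / 1.92 × 10^5 = 2.604 × 10^-6 g/L = 0.00260 μg/mL

0.00260 μg/mL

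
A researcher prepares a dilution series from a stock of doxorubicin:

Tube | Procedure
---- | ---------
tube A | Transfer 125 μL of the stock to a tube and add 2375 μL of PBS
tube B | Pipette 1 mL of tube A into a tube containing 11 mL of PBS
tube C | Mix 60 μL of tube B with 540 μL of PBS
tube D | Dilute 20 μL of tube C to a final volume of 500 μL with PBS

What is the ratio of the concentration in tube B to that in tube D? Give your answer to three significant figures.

250

Step 1: 125 μL + 2375 μL = 2500 μL total → factor 2500/125 = 20
Step 2: 1 mL + 11 mL = 12 mL total → factor 12/1 = 12
Step 3: 60 μL + 540 μL = 600 μL total → factor 600/60 = 10
Step 4: 20 μL brought to 500 μL → factor 500/20 = 25
Dilution factor to tube B = 240; to tube D = 60000
[tube B]/[tube D] = (factor to tube D)/(factor to tube B) = 60000/240 = 250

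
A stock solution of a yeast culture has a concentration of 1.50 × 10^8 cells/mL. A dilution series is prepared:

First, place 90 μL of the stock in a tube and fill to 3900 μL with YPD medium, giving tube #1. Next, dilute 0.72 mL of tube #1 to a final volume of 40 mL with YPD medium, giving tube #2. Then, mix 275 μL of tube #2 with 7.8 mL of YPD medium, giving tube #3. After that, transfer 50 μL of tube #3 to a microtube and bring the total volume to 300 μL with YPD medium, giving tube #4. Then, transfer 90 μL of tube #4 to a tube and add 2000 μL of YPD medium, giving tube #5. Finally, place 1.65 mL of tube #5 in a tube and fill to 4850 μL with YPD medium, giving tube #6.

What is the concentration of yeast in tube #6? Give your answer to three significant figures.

5.18 cells/mL

Step 1: 90 μL brought to 3900 μL → factor 3900/90 = 43.333
Step 2: 0.72 mL brought to 40 mL → factor 40/0.72 = 55.556
Step 3: 275 μL + 7.8 mL = 8075 μL total → factor 8075/275 = 29.364
Step 4: 50 μL brought to 300 μL → factor 300/50 = 6
Step 5: 90 μL + 2000 μL = 2090 μL total → factor 2090/90 = 23.222
Step 6: 1.65 mL brought to 4850 μL → factor 4.85/1.65 = 2.9394
Overall dilution factor = 43.333 × 55.556 × 29.364 × 6 × 23.222 × 2.9394 = 2.8952 × 10^7
Final = 1.50 × 10^8 cells/mL / 2.8952 × 10^7 = 5.18 cells/mL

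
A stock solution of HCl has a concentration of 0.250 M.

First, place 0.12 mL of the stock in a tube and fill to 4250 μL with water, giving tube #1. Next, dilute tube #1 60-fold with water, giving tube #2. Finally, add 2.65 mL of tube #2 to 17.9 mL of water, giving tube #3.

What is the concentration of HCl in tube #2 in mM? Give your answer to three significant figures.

Step 1: 0.12 mL brought to 4250 μL → factor 4.25/0.12 = 35.417
Step 2: 60-fold → factor 60
Dilution factor through tube #2 = 35.417 × 60 = 2125
[tube #2] = 0.250 M / 2125 = 0.0001176 M = 0.118 mM

0.118 mM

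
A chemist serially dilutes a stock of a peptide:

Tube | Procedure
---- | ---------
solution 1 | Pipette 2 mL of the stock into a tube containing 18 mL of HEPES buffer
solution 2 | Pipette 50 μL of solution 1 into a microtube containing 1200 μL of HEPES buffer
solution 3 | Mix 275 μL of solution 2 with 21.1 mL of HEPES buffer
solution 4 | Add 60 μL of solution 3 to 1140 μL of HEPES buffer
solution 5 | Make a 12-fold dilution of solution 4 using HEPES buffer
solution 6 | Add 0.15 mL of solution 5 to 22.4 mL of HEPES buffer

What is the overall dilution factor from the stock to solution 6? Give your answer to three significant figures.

Step 1: 2 mL + 18 mL = 20 mL total → factor 20/2 = 10
Step 2: 50 μL + 1200 μL = 1250 μL total → factor 1250/50 = 25
Step 3: 275 μL + 21.1 mL = 21375 μL total → factor 21375/275 = 77.727
Step 4: 60 μL + 1140 μL = 1200 μL total → factor 1200/60 = 20
Step 5: 12-fold → factor 12
Step 6: 0.15 mL + 22.4 mL = 22.55 mL total → factor 22.55/0.15 = 150.33
Overall dilution factor = 10 × 25 × 77.727 × 20 × 12 × 150.33 = 7.011 × 10^8

7.01 × 10^8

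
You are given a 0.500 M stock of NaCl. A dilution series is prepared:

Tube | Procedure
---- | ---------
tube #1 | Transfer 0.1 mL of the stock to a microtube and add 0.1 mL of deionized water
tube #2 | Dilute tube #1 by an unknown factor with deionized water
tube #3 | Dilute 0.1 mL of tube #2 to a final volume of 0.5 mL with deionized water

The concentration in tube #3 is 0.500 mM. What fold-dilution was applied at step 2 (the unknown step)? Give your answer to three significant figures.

100-fold

Step 1: 0.1 mL + 0.1 mL = 0.2 mL total → factor 0.2/0.1 = 2
Step 2: unknown factor x
Step 3: 0.1 mL brought to 0.5 mL → factor 0.5/0.1 = 5
Product of known-step factors = 10
Overall factor = 0.500 M / (0.500 mM) = 1000
x = 1000 / 10 = 100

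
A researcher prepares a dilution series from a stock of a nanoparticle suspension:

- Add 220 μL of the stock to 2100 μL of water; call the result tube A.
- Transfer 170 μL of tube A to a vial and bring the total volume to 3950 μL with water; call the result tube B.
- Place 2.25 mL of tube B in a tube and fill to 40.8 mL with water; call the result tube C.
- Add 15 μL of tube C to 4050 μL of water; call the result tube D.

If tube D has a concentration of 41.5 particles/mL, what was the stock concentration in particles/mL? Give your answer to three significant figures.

5.00 × 10^7 particles/mL

Step 1: 220 μL + 2100 μL = 2320 μL total → factor 2320/220 = 10.545
Step 2: 170 μL brought to 3950 μL → factor 3950/170 = 23.235
Step 3: 2.25 mL brought to 40.8 mL → factor 40.8/2.25 = 18.133
Step 4: 15 μL + 4050 μL = 4065 μL total → factor 4065/15 = 271
Overall dilution factor = 10.545 × 23.235 × 18.133 × 271 = 1.2041 × 10^6
Stock = 41.5 particles/mL × 1.2041 × 10^6 = 5.00 × 10^7 particles/mL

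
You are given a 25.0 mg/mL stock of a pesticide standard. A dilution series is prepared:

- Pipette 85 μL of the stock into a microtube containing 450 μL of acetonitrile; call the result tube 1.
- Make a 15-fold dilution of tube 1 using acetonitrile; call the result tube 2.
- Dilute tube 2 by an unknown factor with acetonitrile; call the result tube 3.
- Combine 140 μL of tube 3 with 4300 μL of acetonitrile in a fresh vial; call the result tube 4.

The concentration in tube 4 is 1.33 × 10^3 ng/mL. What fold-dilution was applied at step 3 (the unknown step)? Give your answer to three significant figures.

Step 1: 85 μL + 450 μL = 535 μL total → factor 535/85 = 6.2941
Step 2: 15-fold → factor 15
Step 3: unknown factor x
Step 4: 140 μL + 4300 μL = 4440 μL total → factor 4440/140 = 31.714
Product of known-step factors = 2994.2
Overall factor = 25.0 mg/mL / (1.33 × 10^3 ng/mL) = 18797
x = 18797 / 2994.2 = 6.28

6.28-fold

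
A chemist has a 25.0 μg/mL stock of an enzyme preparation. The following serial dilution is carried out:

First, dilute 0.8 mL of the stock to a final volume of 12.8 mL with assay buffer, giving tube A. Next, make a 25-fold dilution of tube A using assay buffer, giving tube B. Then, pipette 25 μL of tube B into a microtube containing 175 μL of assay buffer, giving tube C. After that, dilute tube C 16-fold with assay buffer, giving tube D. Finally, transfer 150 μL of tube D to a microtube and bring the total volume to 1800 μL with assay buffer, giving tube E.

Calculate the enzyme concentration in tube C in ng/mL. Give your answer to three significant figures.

Step 1: 0.8 mL brought to 12.8 mL → factor 12.8/0.8 = 16
Step 2: 25-fold → factor 25
Step 3: 25 μL + 175 μL = 200 μL total → factor 200/25 = 8
Dilution factor through tube C = 16 × 25 × 8 = 3200
[tube C] = 25.0 μg/mL / 3200 = 0.007812 μg/mL = 7.81 ng/mL

7.81 ng/mL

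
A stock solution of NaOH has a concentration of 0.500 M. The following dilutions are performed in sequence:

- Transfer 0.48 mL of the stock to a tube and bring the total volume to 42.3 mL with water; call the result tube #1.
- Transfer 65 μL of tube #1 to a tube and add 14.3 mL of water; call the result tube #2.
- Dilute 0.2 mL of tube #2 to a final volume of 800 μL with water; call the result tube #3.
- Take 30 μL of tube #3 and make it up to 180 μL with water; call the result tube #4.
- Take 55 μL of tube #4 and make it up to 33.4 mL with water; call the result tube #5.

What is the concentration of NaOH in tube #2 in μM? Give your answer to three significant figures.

Step 1: 0.48 mL brought to 42.3 mL → factor 42.3/0.48 = 88.125
Step 2: 65 μL + 14.3 mL = 14365 μL total → factor 14365/65 = 221
Dilution factor through tube #2 = 88.125 × 221 = 19476
[tube #2] = 0.500 M / 19476 = 2.567 × 10^-5 M = 25.7 μM

25.7 μM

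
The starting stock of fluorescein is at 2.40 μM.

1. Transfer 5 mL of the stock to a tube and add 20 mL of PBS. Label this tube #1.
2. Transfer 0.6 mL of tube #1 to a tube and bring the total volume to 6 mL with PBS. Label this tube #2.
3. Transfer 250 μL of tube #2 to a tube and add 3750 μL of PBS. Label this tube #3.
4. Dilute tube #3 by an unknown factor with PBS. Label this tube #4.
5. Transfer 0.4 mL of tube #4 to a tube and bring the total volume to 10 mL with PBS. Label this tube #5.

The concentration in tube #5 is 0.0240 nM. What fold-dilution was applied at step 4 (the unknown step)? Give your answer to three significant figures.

5.00-fold

Step 1: 5 mL + 20 mL = 25 mL total → factor 25/5 = 5
Step 2: 0.6 mL brought to 6 mL → factor 6/0.6 = 10
Step 3: 250 μL + 3750 μL = 4000 μL total → factor 4000/250 = 16
Step 4: unknown factor x
Step 5: 0.4 mL brought to 10 mL → factor 10/0.4 = 25
Product of known-step factors = 20000
Overall factor = 2.40 μM / (0.0240 nM) = 1 × 10^5
x = 1 × 10^5 / 20000 = 5.00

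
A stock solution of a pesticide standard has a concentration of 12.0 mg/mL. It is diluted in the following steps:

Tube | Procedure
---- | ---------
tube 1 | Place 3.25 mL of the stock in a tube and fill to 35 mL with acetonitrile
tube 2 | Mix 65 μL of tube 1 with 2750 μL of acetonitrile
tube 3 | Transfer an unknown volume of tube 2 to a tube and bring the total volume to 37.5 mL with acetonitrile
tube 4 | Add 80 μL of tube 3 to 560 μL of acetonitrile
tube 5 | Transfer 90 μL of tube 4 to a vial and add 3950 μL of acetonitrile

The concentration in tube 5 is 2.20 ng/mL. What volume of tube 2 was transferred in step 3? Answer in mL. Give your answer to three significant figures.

Step 1: 3.25 mL brought to 35 mL → factor 35/3.25 = 10.769
Step 2: 65 μL + 2750 μL = 2815 μL total → factor 2815/65 = 43.308
Step 3: v brought to 37.5 mL → factor = 37.5 mL/v
Step 4: 80 μL + 560 μL = 640 μL total → factor 640/80 = 8
Step 5: 90 μL + 3950 μL = 4040 μL total → factor 4040/90 = 44.889
Product of known-step factors = 1.6749 × 10^5
Overall factor = 12.0 mg/mL / (2.20 ng/mL) = 5.4545 × 10^6
Step-3 factor = 5.4545 × 10^6 / 1.6749 × 10^5 = 32.567
v = 37.5 mL / 32.567 = 1.15 mL

1.15 mL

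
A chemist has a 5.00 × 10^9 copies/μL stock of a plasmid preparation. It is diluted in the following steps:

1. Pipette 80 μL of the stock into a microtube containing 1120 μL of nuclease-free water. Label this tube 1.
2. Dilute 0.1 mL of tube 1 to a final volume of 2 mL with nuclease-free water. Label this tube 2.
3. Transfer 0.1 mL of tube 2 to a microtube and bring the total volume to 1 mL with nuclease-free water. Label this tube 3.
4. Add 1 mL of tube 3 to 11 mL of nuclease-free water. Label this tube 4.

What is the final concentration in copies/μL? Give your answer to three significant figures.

1.39 × 10^5 copies/μL

Step 1: 80 μL + 1120 μL = 1200 μL total → factor 1200/80 = 15
Step 2: 0.1 mL brought to 2 mL → factor 2/0.1 = 20
Step 3: 0.1 mL brought to 1 mL → factor 1/0.1 = 10
Step 4: 1 mL + 11 mL = 12 mL total → factor 12/1 = 12
Overall dilution factor = 15 × 20 × 10 × 12 = 36000
Final = 5.00 × 10^9 copies/μL / 36000 = 1.39 × 10^5 copies/μL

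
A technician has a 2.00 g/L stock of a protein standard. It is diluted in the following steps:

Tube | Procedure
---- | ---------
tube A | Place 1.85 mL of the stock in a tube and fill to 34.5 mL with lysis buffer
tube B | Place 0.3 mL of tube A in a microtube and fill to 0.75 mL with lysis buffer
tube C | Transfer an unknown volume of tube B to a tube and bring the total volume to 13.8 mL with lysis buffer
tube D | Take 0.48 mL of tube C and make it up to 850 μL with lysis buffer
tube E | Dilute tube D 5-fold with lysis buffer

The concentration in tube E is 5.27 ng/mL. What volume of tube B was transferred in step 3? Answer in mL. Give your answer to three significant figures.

0.0150 mL

Step 1: 1.85 mL brought to 34.5 mL → factor 34.5/1.85 = 18.649
Step 2: 0.3 mL brought to 0.75 mL → factor 0.75/0.3 = 2.5
Step 3: v brought to 13.8 mL → factor = 13.8 mL/v
Step 4: 0.48 mL brought to 850 μL → factor 0.85/0.48 = 1.7708
Step 5: 5-fold → factor 5
Product of known-step factors = 412.8
Overall factor = 2.00 g/L / (5.27 ng/mL) = 3.7951 × 10^5
Step-3 factor = 3.7951 × 10^5 / 412.8 = 919.36
v = 13.8 mL / 919.36 = 0.0150 mL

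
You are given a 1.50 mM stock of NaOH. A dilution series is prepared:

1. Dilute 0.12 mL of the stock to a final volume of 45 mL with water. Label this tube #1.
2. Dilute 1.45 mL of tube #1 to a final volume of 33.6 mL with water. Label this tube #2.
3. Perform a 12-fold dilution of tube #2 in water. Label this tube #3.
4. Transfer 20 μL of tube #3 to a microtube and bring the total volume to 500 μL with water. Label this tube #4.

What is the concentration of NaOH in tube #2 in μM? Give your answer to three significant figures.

0.173 μM

Step 1: 0.12 mL brought to 45 mL → factor 45/0.12 = 375
Step 2: 1.45 mL brought to 33.6 mL → factor 33.6/1.45 = 23.172
Dilution factor through tube #2 = 375 × 23.172 = 8689.7
[tube #2] = 1.50 mM / 8689.7 = 0.0001726 mM = 0.173 μM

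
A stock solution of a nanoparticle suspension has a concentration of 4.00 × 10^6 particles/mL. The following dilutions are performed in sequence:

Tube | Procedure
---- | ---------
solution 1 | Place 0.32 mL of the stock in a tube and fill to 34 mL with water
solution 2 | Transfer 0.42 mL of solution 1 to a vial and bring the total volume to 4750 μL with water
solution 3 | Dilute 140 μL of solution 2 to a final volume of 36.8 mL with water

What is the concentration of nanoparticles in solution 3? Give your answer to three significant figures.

12.7 particles/mL

Step 1: 0.32 mL brought to 34 mL → factor 34/0.32 = 106.25
Step 2: 0.42 mL brought to 4750 μL → factor 4.75/0.42 = 11.31
Step 3: 140 μL brought to 36.8 mL → factor 36800/140 = 262.86
Overall dilution factor = 106.25 × 11.31 × 262.86 = 3.1586 × 10^5
Final = 4.00 × 10^6 particles/mL / 3.1586 × 10^5 = 12.7 particles/mL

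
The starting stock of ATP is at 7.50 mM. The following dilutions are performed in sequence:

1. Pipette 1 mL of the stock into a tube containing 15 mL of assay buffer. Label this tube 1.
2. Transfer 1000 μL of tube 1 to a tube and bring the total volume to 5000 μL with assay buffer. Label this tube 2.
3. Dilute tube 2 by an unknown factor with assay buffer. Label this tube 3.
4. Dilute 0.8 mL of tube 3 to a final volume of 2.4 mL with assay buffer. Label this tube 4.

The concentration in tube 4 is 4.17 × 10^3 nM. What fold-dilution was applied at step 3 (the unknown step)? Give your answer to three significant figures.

Step 1: 1 mL + 15 mL = 16 mL total → factor 16/1 = 16
Step 2: 1000 μL brought to 5000 μL → factor 5000/1000 = 5
Step 3: unknown factor x
Step 4: 0.8 mL brought to 2.4 mL → factor 2.4/0.8 = 3
Product of known-step factors = 240
Overall factor = 7.50 mM / (4.17 × 10^3 nM) = 1798.6
x = 1798.6 / 240 = 7.49

7.49-fold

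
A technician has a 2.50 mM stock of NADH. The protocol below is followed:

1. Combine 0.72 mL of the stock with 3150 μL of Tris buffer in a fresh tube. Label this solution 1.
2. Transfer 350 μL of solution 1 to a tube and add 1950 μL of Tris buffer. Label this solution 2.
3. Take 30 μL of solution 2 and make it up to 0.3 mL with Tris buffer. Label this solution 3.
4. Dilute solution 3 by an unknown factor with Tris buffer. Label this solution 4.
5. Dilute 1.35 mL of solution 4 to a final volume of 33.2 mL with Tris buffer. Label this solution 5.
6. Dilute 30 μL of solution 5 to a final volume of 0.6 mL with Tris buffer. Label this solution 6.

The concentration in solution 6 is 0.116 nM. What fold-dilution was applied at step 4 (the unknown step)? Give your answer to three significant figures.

Step 1: 0.72 mL + 3150 μL = 3.87 mL total → factor 3.87/0.72 = 5.375
Step 2: 350 μL + 1950 μL = 2300 μL total → factor 2300/350 = 6.5714
Step 3: 30 μL brought to 0.3 mL → factor 300/30 = 10
Step 4: unknown factor x
Step 5: 1.35 mL brought to 33.2 mL → factor 33.2/1.35 = 24.593
Step 6: 30 μL brought to 0.6 mL → factor 600/30 = 20
Product of known-step factors = 1.7373 × 10^5
Overall factor = 2.50 mM / (0.116 nM) = 2.1552 × 10^7
x = 2.1552 × 10^7 / 1.7373 × 10^5 = 124

124-fold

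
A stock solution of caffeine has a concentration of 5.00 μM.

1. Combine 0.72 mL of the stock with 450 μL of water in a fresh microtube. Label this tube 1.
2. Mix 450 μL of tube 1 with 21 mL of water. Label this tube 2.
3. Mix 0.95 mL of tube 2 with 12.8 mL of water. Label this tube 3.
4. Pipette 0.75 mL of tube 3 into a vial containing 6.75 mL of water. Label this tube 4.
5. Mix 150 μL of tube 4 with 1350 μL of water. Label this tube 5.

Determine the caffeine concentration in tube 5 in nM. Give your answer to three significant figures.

Step 1: 0.72 mL + 450 μL = 1.17 mL total → factor 1.17/0.72 = 1.625
Step 2: 450 μL + 21 mL = 21450 μL total → factor 21450/450 = 47.667
Step 3: 0.95 mL + 12.8 mL = 13.75 mL total → factor 13.75/0.95 = 14.474
Step 4: 0.75 mL + 6.75 mL = 7.5 mL total → factor 7.5/0.75 = 10
Step 5: 150 μL + 1350 μL = 1500 μL total → factor 1500/150 = 10
Overall dilution factor = 1.625 × 47.667 × 14.474 × 10 × 10 = 1.1211 × 10^5
Final = 5.00 μM / 1.1211 × 10^5 = 4.460 × 10^-5 μM = 0.0446 nM

0.0446 nM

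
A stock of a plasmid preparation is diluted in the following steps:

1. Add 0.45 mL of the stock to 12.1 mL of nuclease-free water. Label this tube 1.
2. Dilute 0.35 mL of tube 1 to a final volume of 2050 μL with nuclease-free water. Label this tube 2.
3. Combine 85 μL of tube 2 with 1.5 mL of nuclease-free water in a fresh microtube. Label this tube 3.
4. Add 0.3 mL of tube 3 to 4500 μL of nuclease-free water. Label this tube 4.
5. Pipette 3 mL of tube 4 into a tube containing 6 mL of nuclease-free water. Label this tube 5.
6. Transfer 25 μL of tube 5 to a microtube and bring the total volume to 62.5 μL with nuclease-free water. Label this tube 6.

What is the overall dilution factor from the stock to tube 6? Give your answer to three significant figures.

3.66 × 10^5

Step 1: 0.45 mL + 12.1 mL = 12.55 mL total → factor 12.55/0.45 = 27.889
Step 2: 0.35 mL brought to 2050 μL → factor 2.05/0.35 = 5.8571
Step 3: 85 μL + 1.5 mL = 1585 μL total → factor 1585/85 = 18.647
Step 4: 0.3 mL + 4500 μL = 4.8 mL total → factor 4.8/0.3 = 16
Step 5: 3 mL + 6 mL = 9 mL total → factor 9/3 = 3
Step 6: 25 μL brought to 62.5 μL → factor 62.5/25 = 2.5
Overall dilution factor = 27.889 × 5.8571 × 18.647 × 16 × 3 × 2.5 = 3.6552 × 10^5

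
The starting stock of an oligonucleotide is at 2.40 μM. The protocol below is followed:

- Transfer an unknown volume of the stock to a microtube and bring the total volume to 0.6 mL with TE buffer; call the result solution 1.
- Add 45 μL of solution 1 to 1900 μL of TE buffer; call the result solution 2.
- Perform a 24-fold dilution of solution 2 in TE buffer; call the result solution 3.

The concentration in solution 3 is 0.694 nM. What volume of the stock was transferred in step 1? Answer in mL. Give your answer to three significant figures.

Step 1: v brought to 0.6 mL → factor = 0.6 mL/v
Step 2: 45 μL + 1900 μL = 1945 μL total → factor 1945/45 = 43.222
Step 3: 24-fold → factor 24
Product of known-step factors = 1037.3
Overall factor = 2.40 μM / (0.694 nM) = 3458.2
Step-1 factor = 3458.2 / 1037.3 = 3.3338
v = 0.6 mL / 3.3338 = 0.180 mL

0.180 mL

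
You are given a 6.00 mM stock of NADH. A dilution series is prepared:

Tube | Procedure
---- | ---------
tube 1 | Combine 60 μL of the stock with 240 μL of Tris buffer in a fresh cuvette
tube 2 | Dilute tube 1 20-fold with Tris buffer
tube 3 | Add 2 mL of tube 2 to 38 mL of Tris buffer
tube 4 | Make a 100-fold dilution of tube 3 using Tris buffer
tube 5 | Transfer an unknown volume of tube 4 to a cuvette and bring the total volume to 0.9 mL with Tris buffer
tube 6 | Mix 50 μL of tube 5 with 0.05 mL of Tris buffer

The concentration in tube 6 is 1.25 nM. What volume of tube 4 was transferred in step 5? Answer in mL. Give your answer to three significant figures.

0.0750 mL

Step 1: 60 μL + 240 μL = 300 μL total → factor 300/60 = 5
Step 2: 20-fold → factor 20
Step 3: 2 mL + 38 mL = 40 mL total → factor 40/2 = 20
Step 4: 100-fold → factor 100
Step 5: v brought to 0.9 mL → factor = 0.9 mL/v
Step 6: 50 μL + 0.05 mL = 100 μL total → factor 100/50 = 2
Product of known-step factors = 4 × 10^5
Overall factor = 6.00 mM / (1.25 nM) = 4.8 × 10^6
Step-5 factor = 4.8 × 10^6 / 4 × 10^5 = 12
v = 0.9 mL / 12 = 0.0750 mL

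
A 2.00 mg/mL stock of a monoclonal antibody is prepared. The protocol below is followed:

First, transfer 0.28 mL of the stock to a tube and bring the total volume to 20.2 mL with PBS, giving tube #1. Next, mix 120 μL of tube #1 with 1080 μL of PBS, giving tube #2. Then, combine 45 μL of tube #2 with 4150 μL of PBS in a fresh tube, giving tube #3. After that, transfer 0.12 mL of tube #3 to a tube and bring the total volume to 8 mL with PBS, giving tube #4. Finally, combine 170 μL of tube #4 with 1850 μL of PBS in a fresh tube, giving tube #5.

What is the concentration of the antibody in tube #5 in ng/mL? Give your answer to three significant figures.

0.0375 ng/mL

Step 1: 0.28 mL brought to 20.2 mL → factor 20.2/0.28 = 72.143
Step 2: 120 μL + 1080 μL = 1200 μL total → factor 1200/120 = 10
Step 3: 45 μL + 4150 μL = 4195 μL total → factor 4195/45 = 93.222
Step 4: 0.12 mL brought to 8 mL → factor 8/0.12 = 66.667
Step 5: 170 μL + 1850 μL = 2020 μL total → factor 2020/170 = 11.882
Overall dilution factor = 72.143 × 10 × 93.222 × 66.667 × 11.882 = 5.3275 × 10^7
Final = 2.00 mg/mL / 5.3275 × 10^7 = 3.754 × 10^-8 mg/mL = 0.0375 ng/mL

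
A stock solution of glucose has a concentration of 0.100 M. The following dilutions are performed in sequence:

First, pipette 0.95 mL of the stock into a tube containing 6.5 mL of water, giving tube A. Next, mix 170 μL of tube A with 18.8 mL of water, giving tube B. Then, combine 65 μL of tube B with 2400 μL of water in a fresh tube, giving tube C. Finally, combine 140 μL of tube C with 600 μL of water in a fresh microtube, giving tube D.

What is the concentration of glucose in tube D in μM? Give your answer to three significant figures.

Step 1: 0.95 mL + 6.5 mL = 7.45 mL total → factor 7.45/0.95 = 7.8421
Step 2: 170 μL + 18.8 mL = 18970 μL total → factor 18970/170 = 111.59
Step 3: 65 μL + 2400 μL = 2465 μL total → factor 2465/65 = 37.923
Step 4: 140 μL + 600 μL = 740 μL total → factor 740/140 = 5.2857
Overall dilution factor = 7.8421 × 111.59 × 37.923 × 5.2857 = 1.7541 × 10^5
Final = 0.100 M / 1.7541 × 10^5 = 5.701 × 10^-7 M = 0.570 μM

0.570 μM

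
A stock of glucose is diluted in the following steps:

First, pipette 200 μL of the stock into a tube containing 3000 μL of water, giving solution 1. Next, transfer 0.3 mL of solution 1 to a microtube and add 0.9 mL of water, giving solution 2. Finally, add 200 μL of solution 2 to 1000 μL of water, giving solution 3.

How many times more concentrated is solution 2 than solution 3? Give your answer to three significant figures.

6.00

Step 1: 200 μL + 3000 μL = 3200 μL total → factor 3200/200 = 16
Step 2: 0.3 mL + 0.9 mL = 1.2 mL total → factor 1.2/0.3 = 4
Step 3: 200 μL + 1000 μL = 1200 μL total → factor 1200/200 = 6
Dilution factor to solution 2 = 64; to solution 3 = 384
[solution 2]/[solution 3] = (factor to solution 3)/(factor to solution 2) = 384/64 = 6.00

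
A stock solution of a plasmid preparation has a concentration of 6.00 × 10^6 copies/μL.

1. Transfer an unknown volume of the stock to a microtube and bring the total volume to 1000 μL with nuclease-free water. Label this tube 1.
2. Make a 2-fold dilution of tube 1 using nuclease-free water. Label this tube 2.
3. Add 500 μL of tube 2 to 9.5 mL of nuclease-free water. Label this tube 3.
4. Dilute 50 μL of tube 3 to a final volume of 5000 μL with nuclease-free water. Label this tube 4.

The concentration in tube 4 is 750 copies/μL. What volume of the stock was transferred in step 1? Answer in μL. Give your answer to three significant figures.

Step 1: v brought to 1000 μL → factor = 1000 μL/v
Step 2: 2-fold → factor 2
Step 3: 500 μL + 9.5 mL = 10000 μL total → factor 10000/500 = 20
Step 4: 50 μL brought to 5000 μL → factor 5000/50 = 100
Product of known-step factors = 4000
Overall factor = 6.00 × 10^6 copies/μL / (750 copies/μL) = 8000
Step-1 factor = 8000 / 4000 = 2
v = 1000 μL / 2 = 500 μL

500 μL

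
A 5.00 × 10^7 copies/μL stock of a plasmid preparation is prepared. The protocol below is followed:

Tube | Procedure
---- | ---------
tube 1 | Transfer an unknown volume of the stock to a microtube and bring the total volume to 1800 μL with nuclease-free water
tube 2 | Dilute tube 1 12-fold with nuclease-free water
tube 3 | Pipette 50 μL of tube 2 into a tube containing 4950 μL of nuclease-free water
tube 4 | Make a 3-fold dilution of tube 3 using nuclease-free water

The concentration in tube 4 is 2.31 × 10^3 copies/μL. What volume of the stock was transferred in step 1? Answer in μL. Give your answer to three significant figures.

299 μL

Step 1: v brought to 1800 μL → factor = 1800 μL/v
Step 2: 12-fold → factor 12
Step 3: 50 μL + 4950 μL = 5000 μL total → factor 5000/50 = 100
Step 4: 3-fold → factor 3
Product of known-step factors = 3600
Overall factor = 5.00 × 10^7 copies/μL / (2.31 × 10^3 copies/μL) = 21645
Step-1 factor = 21645 / 3600 = 6.0125
v = 1800 μL / 6.0125 = 299 μL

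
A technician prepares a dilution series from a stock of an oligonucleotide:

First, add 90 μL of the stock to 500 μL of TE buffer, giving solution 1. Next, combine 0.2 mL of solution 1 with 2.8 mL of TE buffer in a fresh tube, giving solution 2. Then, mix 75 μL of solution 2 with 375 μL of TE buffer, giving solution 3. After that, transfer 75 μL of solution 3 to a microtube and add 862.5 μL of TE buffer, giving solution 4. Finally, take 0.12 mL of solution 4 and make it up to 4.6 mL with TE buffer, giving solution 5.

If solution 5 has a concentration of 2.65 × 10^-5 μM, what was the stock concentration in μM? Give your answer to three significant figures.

7.49 μM

Step 1: 90 μL + 500 μL = 590 μL total → factor 590/90 = 6.5556
Step 2: 0.2 mL + 2.8 mL = 3 mL total → factor 3/0.2 = 15
Step 3: 75 μL + 375 μL = 450 μL total → factor 450/75 = 6
Step 4: 75 μL + 862.5 μL = 937.5 μL total → factor 937.5/75 = 12.5
Step 5: 0.12 mL brought to 4.6 mL → factor 4.6/0.12 = 38.333
Overall dilution factor = 6.5556 × 15 × 6 × 12.5 × 38.333 = 2.8271 × 10^5
Stock = 2.65 × 10^-5 μM × 2.8271 × 10^5 = 7.49 μM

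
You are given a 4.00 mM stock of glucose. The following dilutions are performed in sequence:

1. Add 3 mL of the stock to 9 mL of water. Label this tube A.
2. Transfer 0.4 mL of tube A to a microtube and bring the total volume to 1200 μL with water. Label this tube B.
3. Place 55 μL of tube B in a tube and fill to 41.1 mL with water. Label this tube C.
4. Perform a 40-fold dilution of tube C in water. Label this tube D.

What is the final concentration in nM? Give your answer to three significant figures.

11.2 nM

Step 1: 3 mL + 9 mL = 12 mL total → factor 12/3 = 4
Step 2: 0.4 mL brought to 1200 μL → factor 1.2/0.4 = 3
Step 3: 55 μL brought to 41.1 mL → factor 41100/55 = 747.27
Step 4: 40-fold → factor 40
Overall dilution factor = 4 × 3 × 747.27 × 40 = 3.5869 × 10^5
Final = 4.00 mM / 3.5869 × 10^5 = 1.115 × 10^-5 mM = 11.2 nM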